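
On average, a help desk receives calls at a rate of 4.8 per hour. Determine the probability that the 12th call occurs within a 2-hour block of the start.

0.2588

Over the interval, μ = 4.8 × 2 = 9.6 (a 2-hour block = 2 hours).
The 12th arrival falls in the interval iff at least 12 events occur there: P(S_12 ≤ t) = P(N ≥ 12) = 1 − P(N ≤ 11) ≈ 0.2588.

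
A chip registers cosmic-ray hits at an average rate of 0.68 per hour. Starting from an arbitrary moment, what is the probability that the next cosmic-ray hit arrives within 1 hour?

0.4934

Inter-arrival times are exponential with rate λ = 0.68 per hour.
P(T ≤ 1) = 1 − e^(−λt) = 1 − e^(−0.68 × 1) = 1 − e^(−0.68) ≈ 0.4934.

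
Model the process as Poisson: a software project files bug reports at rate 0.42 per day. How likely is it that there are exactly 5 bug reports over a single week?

0.0968

Over the interval, μ = 0.42 × 7 = 2.94 (a week = 7 days).
P(N = 5) = e^(−μ) μ^5/5! = e^(−2.94) · 2.94^5/120 ≈ 0.0968.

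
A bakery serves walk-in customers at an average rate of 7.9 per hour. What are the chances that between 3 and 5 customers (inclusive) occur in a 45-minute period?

Over the interval, μ = 7.9 × 0.75 = 5.925 (a 45-minute period = 0.75 hours).
P(3 ≤ N ≤ 5) = Σ_{j=3}^{5} e^(−5.925) · 5.925^j/j! ≈ 0.3924.

0.3924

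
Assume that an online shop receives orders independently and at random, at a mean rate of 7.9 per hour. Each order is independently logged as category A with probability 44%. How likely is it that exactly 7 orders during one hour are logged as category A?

0.0376

Thinning: the orders that are logged as category A themselves form a Poisson process with rate 0.44 × 7.9 = 3.476 per hour.
So μ = 3.476.
P(N = 7) = e^(−3.476) · 3.476^7/7! ≈ 0.0376.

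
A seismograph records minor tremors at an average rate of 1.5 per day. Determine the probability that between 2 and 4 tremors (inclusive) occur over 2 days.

0.6161

Over the interval, μ = 1.5 × 2 = 3 (2 days).
P(2 ≤ N ≤ 4) = Σ_{j=2}^{4} e^(−3) · 3^j/j! ≈ 0.6161.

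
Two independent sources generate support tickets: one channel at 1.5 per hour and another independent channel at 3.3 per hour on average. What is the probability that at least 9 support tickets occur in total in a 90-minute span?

Independent Poisson processes superpose: combined rate λ = 1.5 + 3.3 = 4.8 per hour.
Over the interval, μ = 4.8 × 1.5 = 7.2 (a 90-minute span = 1.5 hours).
P(N ≥ 9) = 1 − P(N ≤ 8) ≈ 0.2973.

0.2973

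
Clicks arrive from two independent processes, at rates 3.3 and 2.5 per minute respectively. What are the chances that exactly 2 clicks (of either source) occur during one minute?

0.0509

Independent Poisson processes superpose: combined rate λ = 3.3 + 2.5 = 5.8 per minute.
So μ = 5.8.
P(N = 2) = e^(−5.8) · 5.8^2/2! ≈ 0.0509.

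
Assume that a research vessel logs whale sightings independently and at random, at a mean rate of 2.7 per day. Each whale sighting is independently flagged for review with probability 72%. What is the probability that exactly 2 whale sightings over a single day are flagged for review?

0.2705

Thinning: the whale sightings that are flagged for review themselves form a Poisson process with rate 0.72 × 2.7 = 1.944 per day.
So μ = 1.944.
P(N = 2) = e^(−1.944) · 1.944^2/2! ≈ 0.2705.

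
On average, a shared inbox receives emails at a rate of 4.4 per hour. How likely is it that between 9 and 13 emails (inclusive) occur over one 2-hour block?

Over the interval, μ = 4.4 × 2 = 8.8 (a 2-hour block = 2 hours).
P(9 ≤ N ≤ 13) = Σ_{j=9}^{13} e^(−8.8) · 8.8^j/j! ≈ 0.4535.

0.4535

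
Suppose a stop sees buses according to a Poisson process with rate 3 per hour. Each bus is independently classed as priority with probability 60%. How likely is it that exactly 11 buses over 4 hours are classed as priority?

0.0504

Thinning: the buses that are classed as priority themselves form a Poisson process with rate 0.6 × 3 = 1.8 per hour.
Over the interval, μ = 1.8 × 4 = 7.2 (4 hours).
P(N = 11) = e^(−7.2) · 7.2^11/11! ≈ 0.0504.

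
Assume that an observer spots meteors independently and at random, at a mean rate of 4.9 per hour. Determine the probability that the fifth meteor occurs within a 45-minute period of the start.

0.3080

Over the interval, μ = 4.9 × 0.75 = 3.675 (a 45-minute period = 0.75 hours).
The fifth arrival falls in the interval iff at least 5 events occur there: P(S_5 ≤ t) = P(N ≥ 5) = 1 − P(N ≤ 4) ≈ 0.3080.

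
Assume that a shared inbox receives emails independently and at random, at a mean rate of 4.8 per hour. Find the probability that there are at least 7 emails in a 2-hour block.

0.8426

Over the interval, μ = 4.8 × 2 = 9.6 (a 2-hour block = 2 hours).
P(N ≥ 7) = 1 − P(N ≤ 6) = 1 − Σ_{j=0}^{6} e^(−μ) μ^j/j! ≈ 0.8426.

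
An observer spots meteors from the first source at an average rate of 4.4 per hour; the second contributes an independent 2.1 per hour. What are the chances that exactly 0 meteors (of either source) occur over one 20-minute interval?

Independent Poisson processes superpose: combined rate λ = 4.4 + 2.1 = 6.5 per hour.
Over the interval, μ = 6.5 × 1/3 ≈ 2.16667 (a 20-minute interval = 1/3 hours).
P(N = 0) = e^(−2.16667) · 2.16667^0/0! ≈ 0.1146.

0.1146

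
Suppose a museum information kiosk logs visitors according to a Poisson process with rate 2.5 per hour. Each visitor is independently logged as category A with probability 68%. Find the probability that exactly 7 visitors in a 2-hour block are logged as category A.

Thinning: the visitors that are logged as category A themselves form a Poisson process with rate 0.68 × 2.5 = 1.7 per hour.
Over the interval, μ = 1.7 × 2 = 3.4 (a 2-hour block = 2 hours).
P(N = 7) = e^(−3.4) · 3.4^7/7! ≈ 0.0348.

0.0348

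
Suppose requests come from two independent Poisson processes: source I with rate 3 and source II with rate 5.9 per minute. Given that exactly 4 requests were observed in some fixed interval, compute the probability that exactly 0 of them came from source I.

0.1931

Given the total, each event is independently from source I with probability p = λ_I/(λ_I+λ_II) = 3/8.9 ≈ 0.3371.
So K ~ Binomial(4, 3/8.9): P(K = 0) = C(4,0) · (3/8.9)^0 · (5.9/8.9)^4 ≈ 0.1931.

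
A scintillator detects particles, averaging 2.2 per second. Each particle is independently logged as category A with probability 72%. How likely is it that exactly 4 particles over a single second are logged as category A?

Thinning: the particles that are logged as category A themselves form a Poisson process with rate 0.72 × 2.2 = 1.584 per second.
So μ = 1.584.
P(N = 4) = e^(−1.584) · 1.584^4/4! ≈ 0.0538.

0.0538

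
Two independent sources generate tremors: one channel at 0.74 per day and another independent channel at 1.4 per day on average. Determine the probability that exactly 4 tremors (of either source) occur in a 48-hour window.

0.1935

Independent Poisson processes superpose: combined rate λ = 0.74 + 1.4 = 2.14 per day.
Over the interval, μ = 2.14 × 2 = 4.28 (a 48-hour window = 2 days).
P(N = 4) = e^(−4.28) · 4.28^4/4! ≈ 0.1935.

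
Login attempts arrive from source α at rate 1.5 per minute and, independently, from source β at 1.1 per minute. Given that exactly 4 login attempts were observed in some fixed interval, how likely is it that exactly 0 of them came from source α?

0.0320

Given the total, each event is independently from source α with probability p = λ_α/(λ_α+λ_β) = 1.5/2.6 ≈ 0.5769.
So K ~ Binomial(4, 1.5/2.6): P(K = 0) = C(4,0) · (1.5/2.6)^0 · (1.1/2.6)^4 ≈ 0.0320.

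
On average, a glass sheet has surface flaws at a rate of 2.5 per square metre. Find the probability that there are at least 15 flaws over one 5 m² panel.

Over the interval, μ = 2.5 × 5 = 12.5 (a 5 m² panel = 5 square metres).
P(N ≥ 15) = 1 − P(N ≤ 14) = 1 − Σ_{j=0}^{14} e^(−μ) μ^j/j! ≈ 0.2750.

0.2750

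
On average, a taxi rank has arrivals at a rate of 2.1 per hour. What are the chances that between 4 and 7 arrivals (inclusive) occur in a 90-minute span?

0.3709

Over the interval, μ = 2.1 × 1.5 = 3.15 (a 90-minute span = 1.5 hours).
P(4 ≤ N ≤ 7) = Σ_{j=4}^{7} e^(−3.15) · 3.15^j/j! ≈ 0.3709.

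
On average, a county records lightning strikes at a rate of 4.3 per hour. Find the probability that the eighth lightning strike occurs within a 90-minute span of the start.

0.3199

Over the interval, μ = 4.3 × 1.5 = 6.45 (a 90-minute span = 1.5 hours).
The eighth arrival falls in the interval iff at least 8 events occur there: P(S_8 ≤ t) = P(N ≥ 8) = 1 − P(N ≤ 7) ≈ 0.3199.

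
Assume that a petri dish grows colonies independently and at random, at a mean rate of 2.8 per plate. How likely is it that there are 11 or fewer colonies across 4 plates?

0.5554

Over the interval, μ = 2.8 × 4 = 11.2 (4 plates).
P(N ≤ 11) = Σ_{j=0}^{11} e^(−μ) μ^j/j! ≈ 0.5554.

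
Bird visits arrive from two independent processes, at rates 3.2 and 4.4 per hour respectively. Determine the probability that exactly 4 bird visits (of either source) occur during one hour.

0.0696

Independent Poisson processes superpose: combined rate λ = 3.2 + 4.4 = 7.6 per hour.
So μ = 7.6.
P(N = 4) = e^(−7.6) · 7.6^4/4! ≈ 0.0696.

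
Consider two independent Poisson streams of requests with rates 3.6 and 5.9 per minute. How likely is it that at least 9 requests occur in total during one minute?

0.6082

Independent Poisson processes superpose: combined rate λ = 3.6 + 5.9 = 9.5 per minute.
So μ = 9.5.
P(N ≥ 9) = 1 − P(N ≤ 8) ≈ 0.6082.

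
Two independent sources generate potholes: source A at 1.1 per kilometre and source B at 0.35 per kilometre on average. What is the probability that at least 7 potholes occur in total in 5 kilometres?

Independent Poisson processes superpose: combined rate λ = 1.1 + 0.35 = 1.45 per kilometre.
Over the interval, μ = 1.45 × 5 = 7.25 (5 kilometres).
P(N ≥ 7) = 1 − P(N ≤ 6) ≈ 0.5868.

0.5868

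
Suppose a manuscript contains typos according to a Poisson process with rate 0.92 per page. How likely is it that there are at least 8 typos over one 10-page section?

0.6990

Over the interval, μ = 0.92 × 10 = 9.2 (a 10-page section = 10 pages).
P(N ≥ 8) = 1 − P(N ≤ 7) = 1 − Σ_{j=0}^{7} e^(−μ) μ^j/j! ≈ 0.6990.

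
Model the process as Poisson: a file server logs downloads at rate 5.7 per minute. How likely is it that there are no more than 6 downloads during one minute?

With mean μ = 5.7 per minute,
P(N ≤ 6) = Σ_{j=0}^{6} e^(−μ) μ^j/j! ≈ 0.6544.

0.6544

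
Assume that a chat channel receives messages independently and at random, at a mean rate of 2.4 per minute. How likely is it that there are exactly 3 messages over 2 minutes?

0.1517

Over the interval, μ = 2.4 × 2 = 4.8 (2 minutes).
P(N = 3) = e^(−μ) μ^3/3! = e^(−4.8) · 4.8^3/6 ≈ 0.1517.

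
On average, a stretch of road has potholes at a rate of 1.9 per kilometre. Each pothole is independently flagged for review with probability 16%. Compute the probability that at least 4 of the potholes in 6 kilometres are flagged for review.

0.1126

Thinning: the potholes that are flagged for review themselves form a Poisson process with rate 0.16 × 1.9 = 0.304 per kilometre.
Over the interval, μ = 0.304 × 6 = 1.824 (6 kilometres).
P(N ≥ 4) = 1 − P(N ≤ 3) ≈ 0.1126.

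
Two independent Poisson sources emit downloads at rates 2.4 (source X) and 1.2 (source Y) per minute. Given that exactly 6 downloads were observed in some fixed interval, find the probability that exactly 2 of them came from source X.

0.0823

Given the total, each event is independently from source X with probability p = λ_X/(λ_X+λ_Y) = 2.4/3.6 ≈ 0.6667.
So K ~ Binomial(6, 2.4/3.6): P(K = 2) = C(6,2) · (2.4/3.6)^2 · (1.2/3.6)^4 ≈ 0.0823.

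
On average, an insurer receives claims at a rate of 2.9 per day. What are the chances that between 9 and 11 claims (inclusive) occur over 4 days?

0.3250

Over the interval, μ = 2.9 × 4 = 11.6 (4 days).
P(9 ≤ N ≤ 11) = Σ_{j=9}^{11} e^(−11.6) · 11.6^j/j! ≈ 0.3250.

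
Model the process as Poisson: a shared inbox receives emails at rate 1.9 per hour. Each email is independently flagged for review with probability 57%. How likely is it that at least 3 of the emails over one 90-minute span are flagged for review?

0.2230

Thinning: the emails that are flagged for review themselves form a Poisson process with rate 0.57 × 1.9 = 1.083 per hour.
Over the interval, μ = 1.083 × 1.5 = 1.6245 (a 90-minute span = 1.5 hours).
P(N ≥ 3) = 1 − P(N ≤ 2) ≈ 0.2230.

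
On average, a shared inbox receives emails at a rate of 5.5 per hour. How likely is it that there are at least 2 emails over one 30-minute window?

0.7603

Over the interval, μ = 5.5 × 0.5 = 2.75 (a 30-minute window = 0.5 hours).
P(N ≥ 2) = 1 − P(N ≤ 1) = 1 − Σ_{j=0}^{1} e^(−μ) μ^j/j! ≈ 0.7603.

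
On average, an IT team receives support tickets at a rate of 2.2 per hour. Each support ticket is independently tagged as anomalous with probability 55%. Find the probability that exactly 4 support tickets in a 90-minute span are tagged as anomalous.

Thinning: the support tickets that are tagged as anomalous themselves form a Poisson process with rate 0.55 × 2.2 = 1.21 per hour.
Over the interval, μ = 1.21 × 1.5 = 1.815 (a 90-minute span = 1.5 hours).
P(N = 4) = e^(−1.815) · 1.815^4/4! ≈ 0.0736.

0.0736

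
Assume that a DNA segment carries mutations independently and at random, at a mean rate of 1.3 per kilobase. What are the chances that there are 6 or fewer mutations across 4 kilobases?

0.7324

Over the interval, μ = 1.3 × 4 = 5.2 (4 kilobases).
P(N ≤ 6) = Σ_{j=0}^{6} e^(−μ) μ^j/j! ≈ 0.7324.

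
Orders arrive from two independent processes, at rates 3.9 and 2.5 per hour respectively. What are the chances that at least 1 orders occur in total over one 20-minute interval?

0.8816

Independent Poisson processes superpose: combined rate λ = 3.9 + 2.5 = 6.4 per hour.
Over the interval, μ = 6.4 × 1/3 ≈ 2.13333 (a 20-minute interval = 1/3 hours).
P(N ≥ 1) = 1 − P(N ≤ 0) ≈ 0.8816.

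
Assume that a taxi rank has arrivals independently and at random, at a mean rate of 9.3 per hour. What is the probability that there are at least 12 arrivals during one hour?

With mean μ = 9.3 per hour,
P(N ≥ 12) = 1 − P(N ≤ 11) = 1 − Σ_{j=0}^{11} e^(−μ) μ^j/j! ≈ 0.2270.

0.2270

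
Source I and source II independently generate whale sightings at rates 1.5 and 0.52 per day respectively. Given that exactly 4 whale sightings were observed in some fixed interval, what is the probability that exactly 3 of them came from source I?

0.4216

Given the total, each event is independently from source I with probability p = λ_I/(λ_I+λ_II) = 1.5/2.02 ≈ 0.7426.
So K ~ Binomial(4, 1.5/2.02): P(K = 3) = C(4,3) · (1.5/2.02)^3 · (0.52/2.02)^1 ≈ 0.4216.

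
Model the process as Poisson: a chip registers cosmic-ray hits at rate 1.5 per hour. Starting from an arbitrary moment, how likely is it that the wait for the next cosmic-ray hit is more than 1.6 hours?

The wait for the next event is exponential with rate λ = 1.5 per hour.
P(T > 1.6) = e^(−λt) = e^(−1.5 × 1.6) = e^(−2.4) ≈ 0.0907.

0.0907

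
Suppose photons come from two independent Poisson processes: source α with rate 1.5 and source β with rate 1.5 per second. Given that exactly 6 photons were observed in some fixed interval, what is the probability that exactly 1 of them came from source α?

0.0938

Given the total, each event is independently from source α with probability p = λ_α/(λ_α+λ_β) = 1.5/3 = 0.5000.
So K ~ Binomial(6, 1.5/3): P(K = 1) = C(6,1) · (1.5/3)^1 · (1.5/3)^5 ≈ 0.0938.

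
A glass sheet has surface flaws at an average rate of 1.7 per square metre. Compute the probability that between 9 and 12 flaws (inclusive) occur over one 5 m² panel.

0.3860

Over the interval, μ = 1.7 × 5 = 8.5 (a 5 m² panel = 5 square metres).
P(9 ≤ N ≤ 12) = Σ_{j=9}^{12} e^(−8.5) · 8.5^j/j! ≈ 0.3860.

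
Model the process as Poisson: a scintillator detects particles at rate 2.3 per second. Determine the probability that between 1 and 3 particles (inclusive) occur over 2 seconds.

Over the interval, μ = 2.3 × 2 = 4.6 (2 seconds).
P(1 ≤ N ≤ 3) = Σ_{j=1}^{3} e^(−4.6) · 4.6^j/j! ≈ 0.3157.

0.3157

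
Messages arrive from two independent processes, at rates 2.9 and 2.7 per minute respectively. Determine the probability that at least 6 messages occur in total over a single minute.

Independent Poisson processes superpose: combined rate λ = 2.9 + 2.7 = 5.6 per minute.
So μ = 5.6.
P(N ≥ 6) = 1 − P(N ≤ 5) ≈ 0.4881.

0.4881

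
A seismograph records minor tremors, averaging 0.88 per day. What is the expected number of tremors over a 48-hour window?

1.76

E[N] = λt = 0.88 × 2 = 1.76 (a 48-hour window = 2 days).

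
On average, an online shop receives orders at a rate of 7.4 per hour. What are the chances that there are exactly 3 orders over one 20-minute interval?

Over the interval, μ = 7.4 × 1/3 ≈ 2.46667 (a 20-minute interval = 1/3 hours).
P(N = 3) = e^(−μ) μ^3/3! = e^(−2.46667) · 2.46667^3/6 ≈ 0.2123.

0.2123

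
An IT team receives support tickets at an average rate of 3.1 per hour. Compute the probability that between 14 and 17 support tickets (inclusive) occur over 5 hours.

Over the interval, μ = 3.1 × 5 = 15.5 (5 hours).
P(14 ≤ N ≤ 17) = Σ_{j=14}^{17} e^(−15.5) · 15.5^j/j! ≈ 0.3881.

0.3881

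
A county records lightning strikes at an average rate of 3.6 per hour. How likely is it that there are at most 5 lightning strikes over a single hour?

0.8441

With mean μ = 3.6 per hour,
P(N ≤ 5) = Σ_{j=0}^{5} e^(−μ) μ^j/j! ≈ 0.8441.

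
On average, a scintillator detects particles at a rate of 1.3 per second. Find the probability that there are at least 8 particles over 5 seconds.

0.3272

Over the interval, μ = 1.3 × 5 = 6.5 (5 seconds).
P(N ≥ 8) = 1 − P(N ≤ 7) = 1 − Σ_{j=0}^{7} e^(−μ) μ^j/j! ≈ 0.3272.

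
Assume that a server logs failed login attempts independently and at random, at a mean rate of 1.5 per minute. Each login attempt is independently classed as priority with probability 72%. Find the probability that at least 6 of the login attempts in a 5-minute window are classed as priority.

0.4539

Thinning: the login attempts that are classed as priority themselves form a Poisson process with rate 0.72 × 1.5 = 1.08 per minute.
Over the interval, μ = 1.08 × 5 = 5.4 (a 5-minute window = 5 minutes).
P(N ≥ 6) = 1 − P(N ≤ 5) ≈ 0.4539.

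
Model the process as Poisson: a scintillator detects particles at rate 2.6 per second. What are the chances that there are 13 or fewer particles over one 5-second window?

Over the interval, μ = 2.6 × 5 = 13 (a 5-second window = 5 seconds).
P(N ≤ 13) = Σ_{j=0}^{13} e^(−μ) μ^j/j! ≈ 0.5730.

0.5730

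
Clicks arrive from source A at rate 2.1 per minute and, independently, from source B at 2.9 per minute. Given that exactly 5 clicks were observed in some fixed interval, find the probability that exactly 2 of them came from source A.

0.3442

Given the total, each event is independently from source A with probability p = λ_A/(λ_A+λ_B) = 2.1/5 = 0.4200.
So K ~ Binomial(5, 2.1/5): P(K = 2) = C(5,2) · (2.1/5)^2 · (2.9/5)^3 ≈ 0.3442.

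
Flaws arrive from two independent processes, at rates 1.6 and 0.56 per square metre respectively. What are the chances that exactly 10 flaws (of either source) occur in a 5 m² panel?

Independent Poisson processes superpose: combined rate λ = 1.6 + 0.56 = 2.16 per square metre.
Over the interval, μ = 2.16 × 5 = 10.8 (a 5 m² panel = 5 square metres).
P(N = 10) = e^(−10.8) · 10.8^10/10! ≈ 0.1214.

0.1214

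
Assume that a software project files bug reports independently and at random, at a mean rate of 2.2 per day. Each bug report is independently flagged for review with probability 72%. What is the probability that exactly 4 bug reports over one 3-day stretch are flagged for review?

Thinning: the bug reports that are flagged for review themselves form a Poisson process with rate 0.72 × 2.2 = 1.584 per day.
Over the interval, μ = 1.584 × 3 = 4.752 (a 3-day stretch = 3 days).
P(N = 4) = e^(−4.752) · 4.752^4/4! ≈ 0.1835.

0.1835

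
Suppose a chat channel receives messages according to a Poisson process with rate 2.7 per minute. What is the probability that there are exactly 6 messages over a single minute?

0.0362

With mean μ = 2.7 per minute,
P(N = 6) = e^(−μ) μ^6/6! = e^(−2.7) · 2.7^6/720 ≈ 0.0362.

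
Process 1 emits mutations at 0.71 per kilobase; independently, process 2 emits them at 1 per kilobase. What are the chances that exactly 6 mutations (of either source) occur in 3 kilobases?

0.1498

Independent Poisson processes superpose: combined rate λ = 0.71 + 1 = 1.71 per kilobase.
Over the interval, μ = 1.71 × 3 = 5.13 (3 kilobases).
P(N = 6) = e^(−5.13) · 5.13^6/6! ≈ 0.1498.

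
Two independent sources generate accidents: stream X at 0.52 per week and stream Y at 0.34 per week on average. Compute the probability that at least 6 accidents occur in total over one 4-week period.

0.1346

Independent Poisson processes superpose: combined rate λ = 0.52 + 0.34 = 0.86 per week.
Over the interval, μ = 0.86 × 4 = 3.44 (a 4-week period = 4 weeks).
P(N ≥ 6) = 1 − P(N ≤ 5) ≈ 0.1346.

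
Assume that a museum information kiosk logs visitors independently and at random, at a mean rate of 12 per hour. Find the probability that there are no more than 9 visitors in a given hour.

With mean μ = 12 per hour,
P(N ≤ 9) = Σ_{j=0}^{9} e^(−μ) μ^j/j! ≈ 0.2424.

0.2424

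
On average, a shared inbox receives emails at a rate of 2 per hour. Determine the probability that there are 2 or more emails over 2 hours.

Over the interval, μ = 2 × 2 = 4 (2 hours).
P(N ≥ 2) = 1 − P(N ≤ 1) = 1 − Σ_{j=0}^{1} e^(−μ) μ^j/j! ≈ 0.9084.

0.9084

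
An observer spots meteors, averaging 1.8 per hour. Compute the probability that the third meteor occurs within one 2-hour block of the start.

0.6973

Over the interval, μ = 1.8 × 2 = 3.6 (a 2-hour block = 2 hours).
The third arrival falls in the interval iff at least 3 events occur there: P(S_3 ≤ t) = P(N ≥ 3) = 1 − P(N ≤ 2) ≈ 0.6973.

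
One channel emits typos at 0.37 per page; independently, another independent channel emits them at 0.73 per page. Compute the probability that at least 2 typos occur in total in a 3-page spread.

Independent Poisson processes superpose: combined rate λ = 0.37 + 0.73 = 1.1 per page.
Over the interval, μ = 1.1 × 3 = 3.3 (a 3-page spread = 3 pages).
P(N ≥ 2) = 1 − P(N ≤ 1) ≈ 0.8414.

0.8414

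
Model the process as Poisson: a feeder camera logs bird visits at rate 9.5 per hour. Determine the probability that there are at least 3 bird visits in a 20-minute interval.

Over the interval, μ = 9.5 × 1/3 ≈ 3.16667 (a 20-minute interval = 1/3 hours).
P(N ≥ 3) = 1 − P(N ≤ 2) = 1 − Σ_{j=0}^{2} e^(−μ) μ^j/j! ≈ 0.6131.

0.6131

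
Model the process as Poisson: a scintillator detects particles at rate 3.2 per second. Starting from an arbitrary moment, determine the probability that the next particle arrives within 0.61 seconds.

0.8580

Inter-arrival times are exponential with rate λ = 3.2 per second.
P(T ≤ 0.61) = 1 − e^(−λt) = 1 − e^(−3.2 × 0.61) = 1 − e^(−1.952) ≈ 0.8580.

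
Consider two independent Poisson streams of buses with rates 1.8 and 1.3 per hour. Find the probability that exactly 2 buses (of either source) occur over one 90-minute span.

Independent Poisson processes superpose: combined rate λ = 1.8 + 1.3 = 3.1 per hour.
Over the interval, μ = 3.1 × 1.5 = 4.65 (a 90-minute span = 1.5 hours).
P(N = 2) = e^(−4.65) · 4.65^2/2! ≈ 0.1034.

0.1034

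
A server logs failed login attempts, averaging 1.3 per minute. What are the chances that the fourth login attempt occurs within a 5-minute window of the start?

Over the interval, μ = 1.3 × 5 = 6.5 (a 5-minute window = 5 minutes).
The fourth arrival falls in the interval iff at least 4 events occur there: P(S_4 ≤ t) = P(N ≥ 4) = 1 − P(N ≤ 3) ≈ 0.8882.

0.8882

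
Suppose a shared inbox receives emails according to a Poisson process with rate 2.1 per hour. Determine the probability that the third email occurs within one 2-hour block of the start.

Over the interval, μ = 2.1 × 2 = 4.2 (a 2-hour block = 2 hours).
The third arrival falls in the interval iff at least 3 events occur there: P(S_3 ≤ t) = P(N ≥ 3) = 1 − P(N ≤ 2) ≈ 0.7898.

0.7898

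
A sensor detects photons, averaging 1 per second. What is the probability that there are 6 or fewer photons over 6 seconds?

0.6063

Over the interval, μ = 1 × 6 = 6 (6 seconds).
P(N ≤ 6) = Σ_{j=0}^{6} e^(−μ) μ^j/j! ≈ 0.6063.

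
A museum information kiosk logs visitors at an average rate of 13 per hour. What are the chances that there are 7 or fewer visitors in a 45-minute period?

0.2436

Over the interval, μ = 13 × 0.75 = 9.75 (a 45-minute period = 0.75 hours).
P(N ≤ 7) = Σ_{j=0}^{7} e^(−μ) μ^j/j! ≈ 0.2436.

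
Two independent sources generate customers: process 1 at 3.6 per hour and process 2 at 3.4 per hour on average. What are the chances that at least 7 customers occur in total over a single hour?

0.5503

Independent Poisson processes superpose: combined rate λ = 3.6 + 3.4 = 7 per hour.
So μ = 7.
P(N ≥ 7) = 1 − P(N ≤ 6) ≈ 0.5503.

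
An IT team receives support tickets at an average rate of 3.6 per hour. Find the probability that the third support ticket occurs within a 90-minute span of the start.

Over the interval, μ = 3.6 × 1.5 = 5.4 (a 90-minute span = 1.5 hours).
The third arrival falls in the interval iff at least 3 events occur there: P(S_3 ≤ t) = P(N ≥ 3) = 1 − P(N ≤ 2) ≈ 0.9052.

0.9052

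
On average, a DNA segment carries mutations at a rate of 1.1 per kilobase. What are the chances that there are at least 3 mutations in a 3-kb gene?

0.6406

Over the interval, μ = 1.1 × 3 = 3.3 (a 3-kb gene = 3 kilobases).
P(N ≥ 3) = 1 − P(N ≤ 2) = 1 − Σ_{j=0}^{2} e^(−μ) μ^j/j! ≈ 0.6406.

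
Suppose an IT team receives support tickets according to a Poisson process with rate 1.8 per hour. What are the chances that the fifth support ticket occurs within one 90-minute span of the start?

Over the interval, μ = 1.8 × 1.5 = 2.7 (a 90-minute span = 1.5 hours).
The fifth arrival falls in the interval iff at least 5 events occur there: P(S_5 ≤ t) = P(N ≥ 5) = 1 − P(N ≤ 4) ≈ 0.1371.

0.1371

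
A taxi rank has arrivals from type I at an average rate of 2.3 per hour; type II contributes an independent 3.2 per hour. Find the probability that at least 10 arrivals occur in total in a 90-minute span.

Independent Poisson processes superpose: combined rate λ = 2.3 + 3.2 = 5.5 per hour.
Over the interval, μ = 5.5 × 1.5 = 8.25 (a 90-minute span = 1.5 hours).
P(N ≥ 10) = 1 − P(N ≤ 9) ≈ 0.3148.

0.3148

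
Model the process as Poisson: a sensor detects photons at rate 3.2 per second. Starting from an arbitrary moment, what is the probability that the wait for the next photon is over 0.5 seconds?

The wait for the next event is exponential with rate λ = 3.2 per second.
P(T > 0.5) = e^(−λt) = e^(−3.2 × 0.5) = e^(−1.6) ≈ 0.2019.

0.2019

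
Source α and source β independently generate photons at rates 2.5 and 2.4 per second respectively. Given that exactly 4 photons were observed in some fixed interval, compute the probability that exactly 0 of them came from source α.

0.0576

Given the total, each event is independently from source α with probability p = λ_α/(λ_α+λ_β) = 2.5/4.9 ≈ 0.5102.
So K ~ Binomial(4, 2.5/4.9): P(K = 0) = C(4,0) · (2.5/4.9)^0 · (2.4/4.9)^4 ≈ 0.0576.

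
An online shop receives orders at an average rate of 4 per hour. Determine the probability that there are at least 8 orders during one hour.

With mean μ = 4 per hour,
P(N ≥ 8) = 1 − P(N ≤ 7) = 1 − Σ_{j=0}^{7} e^(−μ) μ^j/j! ≈ 0.0511.

0.0511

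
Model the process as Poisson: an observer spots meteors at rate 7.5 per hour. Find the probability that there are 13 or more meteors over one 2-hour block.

Over the interval, μ = 7.5 × 2 = 15 (a 2-hour block = 2 hours).
P(N ≥ 13) = 1 − P(N ≤ 12) = 1 − Σ_{j=0}^{12} e^(−μ) μ^j/j! ≈ 0.7324.

0.7324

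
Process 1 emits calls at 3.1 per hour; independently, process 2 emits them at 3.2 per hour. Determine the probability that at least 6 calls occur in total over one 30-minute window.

0.0998

Independent Poisson processes superpose: combined rate λ = 3.1 + 3.2 = 6.3 per hour.
Over the interval, μ = 6.3 × 0.5 = 3.15 (a 30-minute window = 0.5 hours).
P(N ≥ 6) = 1 − P(N ≤ 5) ≈ 0.0998.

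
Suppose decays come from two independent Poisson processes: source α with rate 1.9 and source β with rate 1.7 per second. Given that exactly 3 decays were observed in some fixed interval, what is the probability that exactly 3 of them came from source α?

Given the total, each event is independently from source α with probability p = λ_α/(λ_α+λ_β) = 1.9/3.6 ≈ 0.5278.
So K ~ Binomial(3, 1.9/3.6): P(K = 3) = C(3,3) · (1.9/3.6)^3 · (1.7/3.6)^0 ≈ 0.1470.

0.1470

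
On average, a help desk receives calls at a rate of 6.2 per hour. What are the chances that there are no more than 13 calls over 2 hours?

0.6387

Over the interval, μ = 6.2 × 2 = 12.4 (2 hours).
P(N ≤ 13) = Σ_{j=0}^{13} e^(−μ) μ^j/j! ≈ 0.6387.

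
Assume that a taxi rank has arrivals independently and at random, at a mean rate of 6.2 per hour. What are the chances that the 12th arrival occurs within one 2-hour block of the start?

0.5833

Over the interval, μ = 6.2 × 2 = 12.4 (a 2-hour block = 2 hours).
The 12th arrival falls in the interval iff at least 12 events occur there: P(S_12 ≤ t) = P(N ≥ 12) = 1 − P(N ≤ 11) ≈ 0.5833.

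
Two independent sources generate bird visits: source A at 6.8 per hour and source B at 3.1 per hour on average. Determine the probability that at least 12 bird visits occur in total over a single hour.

0.2919

Independent Poisson processes superpose: combined rate λ = 6.8 + 3.1 = 9.9 per hour.
So μ = 9.9.
P(N ≥ 12) = 1 − P(N ≤ 11) ≈ 0.2919.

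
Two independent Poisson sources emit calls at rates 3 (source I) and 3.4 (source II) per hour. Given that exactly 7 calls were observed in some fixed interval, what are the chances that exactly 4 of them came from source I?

0.2534

Given the total, each event is independently from source I with probability p = λ_I/(λ_I+λ_II) = 3/6.4 ≈ 0.4688.
So K ~ Binomial(7, 3/6.4): P(K = 4) = C(7,4) · (3/6.4)^4 · (3.4/6.4)^3 ≈ 0.2534.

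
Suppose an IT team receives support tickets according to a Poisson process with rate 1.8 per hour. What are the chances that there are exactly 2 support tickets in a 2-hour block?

Over the interval, μ = 1.8 × 2 = 3.6 (a 2-hour block = 2 hours).
P(N = 2) = e^(−μ) μ^2/2! = e^(−3.6) · 3.6^2/2 ≈ 0.1771.

0.1771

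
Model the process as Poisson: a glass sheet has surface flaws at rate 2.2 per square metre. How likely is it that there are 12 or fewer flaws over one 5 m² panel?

Over the interval, μ = 2.2 × 5 = 11 (a 5 m² panel = 5 square metres).
P(N ≤ 12) = Σ_{j=0}^{12} e^(−μ) μ^j/j! ≈ 0.6887.

0.6887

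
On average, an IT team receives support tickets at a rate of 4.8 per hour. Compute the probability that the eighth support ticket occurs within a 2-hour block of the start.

Over the interval, μ = 4.8 × 2 = 9.6 (a 2-hour block = 2 hours).
The eighth arrival falls in the interval iff at least 8 events occur there: P(S_8 ≤ t) = P(N ≥ 8) = 1 − P(N ≤ 7) ≈ 0.7416.

0.7416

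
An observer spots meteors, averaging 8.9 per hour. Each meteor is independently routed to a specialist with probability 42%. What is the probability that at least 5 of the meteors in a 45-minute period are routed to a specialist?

0.1529

Thinning: the meteors that are routed to a specialist themselves form a Poisson process with rate 0.42 × 8.9 = 3.738 per hour.
Over the interval, μ = 3.738 × 0.75 = 2.8035 (a 45-minute period = 0.75 hours).
P(N ≥ 5) = 1 − P(N ≤ 4) ≈ 0.1529.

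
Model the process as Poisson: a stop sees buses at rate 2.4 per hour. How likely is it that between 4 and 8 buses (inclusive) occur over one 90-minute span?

0.4731

Over the interval, μ = 2.4 × 1.5 = 3.6 (a 90-minute span = 1.5 hours).
P(4 ≤ N ≤ 8) = Σ_{j=4}^{8} e^(−3.6) · 3.6^j/j! ≈ 0.4731.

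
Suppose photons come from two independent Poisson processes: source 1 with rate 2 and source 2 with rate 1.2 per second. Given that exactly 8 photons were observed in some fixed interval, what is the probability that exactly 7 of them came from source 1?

Given the total, each event is independently from source 1 with probability p = λ_1/(λ_1+λ_2) = 2/3.2 = 0.6250.
So K ~ Binomial(8, 2/3.2): P(K = 7) = C(8,7) · (2/3.2)^7 · (1.2/3.2)^1 ≈ 0.1118.

0.1118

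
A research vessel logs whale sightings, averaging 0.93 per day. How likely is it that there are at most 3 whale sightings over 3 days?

0.6942

Over the interval, μ = 0.93 × 3 = 2.79 (3 days).
P(N ≤ 3) = Σ_{j=0}^{3} e^(−μ) μ^j/j! ≈ 0.6942.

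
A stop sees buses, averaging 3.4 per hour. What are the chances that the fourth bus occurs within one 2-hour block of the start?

0.9072

Over the interval, μ = 3.4 × 2 = 6.8 (a 2-hour block = 2 hours).
The fourth arrival falls in the interval iff at least 4 events occur there: P(S_4 ≤ t) = P(N ≥ 4) = 1 − P(N ≤ 3) ≈ 0.9072.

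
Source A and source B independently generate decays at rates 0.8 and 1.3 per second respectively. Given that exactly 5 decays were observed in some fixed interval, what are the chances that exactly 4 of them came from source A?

0.0652

Given the total, each event is independently from source A with probability p = λ_A/(λ_A+λ_B) = 0.8/2.1 ≈ 0.3810.
So K ~ Binomial(5, 0.8/2.1): P(K = 4) = C(5,4) · (0.8/2.1)^4 · (1.3/2.1)^1 ≈ 0.0652.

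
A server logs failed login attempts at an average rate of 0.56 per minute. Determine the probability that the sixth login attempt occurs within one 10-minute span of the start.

Over the interval, μ = 0.56 × 10 = 5.6 (a 10-minute span = 10 minutes).
The sixth arrival falls in the interval iff at least 6 events occur there: P(S_6 ≤ t) = P(N ≥ 6) = 1 − P(N ≤ 5) ≈ 0.4881.

0.4881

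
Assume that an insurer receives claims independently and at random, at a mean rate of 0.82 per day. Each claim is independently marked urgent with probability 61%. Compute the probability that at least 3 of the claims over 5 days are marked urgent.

0.4564

Thinning: the claims that are marked urgent themselves form a Poisson process with rate 0.61 × 0.82 = 0.5002 per day.
Over the interval, μ = 0.5002 × 5 = 2.501 (5 days).
P(N ≥ 3) = 1 − P(N ≤ 2) ≈ 0.4564.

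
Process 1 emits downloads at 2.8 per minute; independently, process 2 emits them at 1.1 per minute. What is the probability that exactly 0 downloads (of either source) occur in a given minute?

0.0202

Independent Poisson processes superpose: combined rate λ = 2.8 + 1.1 = 3.9 per minute.
So μ = 3.9.
P(N = 0) = e^(−3.9) · 3.9^0/0! ≈ 0.0202.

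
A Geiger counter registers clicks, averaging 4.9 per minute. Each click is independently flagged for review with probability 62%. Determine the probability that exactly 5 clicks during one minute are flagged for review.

Thinning: the clicks that are flagged for review themselves form a Poisson process with rate 0.62 × 4.9 = 3.038 per minute.
So μ = 3.038.
P(N = 5) = e^(−3.038) · 3.038^5/5! ≈ 0.1034.

0.1034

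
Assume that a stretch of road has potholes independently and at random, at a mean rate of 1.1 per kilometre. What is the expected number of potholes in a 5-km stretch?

E[N] = λt = 1.1 × 5 = 5.5 (a 5-km stretch = 5 kilometres).

5.5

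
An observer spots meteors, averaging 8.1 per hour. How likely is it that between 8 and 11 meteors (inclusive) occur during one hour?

0.4416

With mean μ = 8.1 per hour,
P(8 ≤ N ≤ 11) = Σ_{j=8}^{11} e^(−8.1) · 8.1^j/j! ≈ 0.4416.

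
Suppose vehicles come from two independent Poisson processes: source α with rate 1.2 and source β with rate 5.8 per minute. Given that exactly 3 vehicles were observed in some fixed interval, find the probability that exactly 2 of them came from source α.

0.0730

Given the total, each event is independently from source α with probability p = λ_α/(λ_α+λ_β) = 1.2/7 ≈ 0.1714.
So K ~ Binomial(3, 1.2/7): P(K = 2) = C(3,2) · (1.2/7)^2 · (5.8/7)^1 ≈ 0.0730.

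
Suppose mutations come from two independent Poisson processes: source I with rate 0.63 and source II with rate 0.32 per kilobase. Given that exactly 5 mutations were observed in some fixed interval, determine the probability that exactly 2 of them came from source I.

Given the total, each event is independently from source I with probability p = λ_I/(λ_I+λ_II) = 0.63/0.95 ≈ 0.6632.
So K ~ Binomial(5, 0.63/0.95): P(K = 2) = C(5,2) · (0.63/0.95)^2 · (0.32/0.95)^3 ≈ 0.1681.

0.1681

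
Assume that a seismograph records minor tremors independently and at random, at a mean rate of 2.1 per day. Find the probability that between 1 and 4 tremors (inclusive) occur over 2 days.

Over the interval, μ = 2.1 × 2 = 4.2 (2 days).
P(1 ≤ N ≤ 4) = Σ_{j=1}^{4} e^(−4.2) · 4.2^j/j! ≈ 0.5748.

0.5748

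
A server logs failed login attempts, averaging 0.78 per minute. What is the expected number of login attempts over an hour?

46.8

E[N] = λt = 0.78 × 60 = 46.8 (an hour = 60 minutes).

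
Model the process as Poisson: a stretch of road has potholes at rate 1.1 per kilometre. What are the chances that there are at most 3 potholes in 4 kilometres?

0.3594

Over the interval, μ = 1.1 × 4 = 4.4 (4 kilometres).
P(N ≤ 3) = Σ_{j=0}^{3} e^(−μ) μ^j/j! ≈ 0.3594.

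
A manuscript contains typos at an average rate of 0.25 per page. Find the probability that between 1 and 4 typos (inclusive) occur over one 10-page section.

0.8091

Over the interval, μ = 0.25 × 10 = 2.5 (a 10-page section = 10 pages).
P(1 ≤ N ≤ 4) = Σ_{j=1}^{4} e^(−2.5) · 2.5^j/j! ≈ 0.8091.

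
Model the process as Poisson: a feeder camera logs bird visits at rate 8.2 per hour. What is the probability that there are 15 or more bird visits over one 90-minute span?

Over the interval, μ = 8.2 × 1.5 = 12.3 (a 90-minute span = 1.5 hours).
P(N ≥ 15) = 1 − P(N ≤ 14) = 1 − Σ_{j=0}^{14} e^(−μ) μ^j/j! ≈ 0.2558.

0.2558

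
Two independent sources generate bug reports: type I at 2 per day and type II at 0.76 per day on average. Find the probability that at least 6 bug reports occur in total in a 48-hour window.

0.4745

Independent Poisson processes superpose: combined rate λ = 2 + 0.76 = 2.76 per day.
Over the interval, μ = 2.76 × 2 = 5.52 (a 48-hour window = 2 days).
P(N ≥ 6) = 1 − P(N ≤ 5) ≈ 0.4745.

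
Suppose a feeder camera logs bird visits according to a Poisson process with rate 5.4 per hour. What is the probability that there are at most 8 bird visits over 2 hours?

Over the interval, μ = 5.4 × 2 = 10.8 (2 hours).
P(N ≤ 8) = Σ_{j=0}^{8} e^(−μ) μ^j/j! ≈ 0.2502.

0.2502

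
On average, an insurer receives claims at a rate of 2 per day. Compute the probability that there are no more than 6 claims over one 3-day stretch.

Over the interval, μ = 2 × 3 = 6 (a 3-day stretch = 3 days).
P(N ≤ 6) = Σ_{j=0}^{6} e^(−μ) μ^j/j! ≈ 0.6063.

0.6063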